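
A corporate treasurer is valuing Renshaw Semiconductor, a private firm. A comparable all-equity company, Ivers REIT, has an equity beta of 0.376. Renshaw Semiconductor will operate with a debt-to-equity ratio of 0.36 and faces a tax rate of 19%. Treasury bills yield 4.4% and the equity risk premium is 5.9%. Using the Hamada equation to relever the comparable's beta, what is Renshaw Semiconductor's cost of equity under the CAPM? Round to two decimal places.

7.27%

β_L = β_U × [1 + (1 − t)(D/E)] = 0.376 × [1 + (1 − 0.19) × 0.36]
    = 0.376 × [1 + 0.81 × 0.36] = 0.376 × 1.2916 = 0.4856
E(R) = R_f + β_L × MRP = 4.4% + 0.4856 × 5.9% = 7.27%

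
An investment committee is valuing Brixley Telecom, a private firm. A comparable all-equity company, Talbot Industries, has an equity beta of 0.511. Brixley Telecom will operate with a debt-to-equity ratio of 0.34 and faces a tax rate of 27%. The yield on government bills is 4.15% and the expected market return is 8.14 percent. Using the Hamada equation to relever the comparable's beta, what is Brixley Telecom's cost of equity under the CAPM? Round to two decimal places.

6.69%

β_L = β_U × [1 + (1 − t)(D/E)] = 0.511 × [1 + (1 − 0.27) × 0.34]
    = 0.511 × [1 + 0.73 × 0.34] = 0.511 × 1.2482 = 0.6378
MRP = 8.14% − 4.15% = 3.99%
E(R) = R_f + β_L × MRP = 4.15% + 0.6378 × 3.99% = 6.69%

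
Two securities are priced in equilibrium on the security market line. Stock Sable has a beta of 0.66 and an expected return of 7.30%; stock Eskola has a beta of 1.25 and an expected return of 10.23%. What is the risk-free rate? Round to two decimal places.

Both satisfy E(R) = R_f + β·MRP, so the slope of the SML is
MRP = (10.23% − 7.30%) / (1.25 − 0.66) = 2.93% / 0.59 = 4.9661%
R_f = E(R_Sable) − β_Sable·MRP = 7.30% − 0.66 × 4.9661% = 4.0224%

4.02%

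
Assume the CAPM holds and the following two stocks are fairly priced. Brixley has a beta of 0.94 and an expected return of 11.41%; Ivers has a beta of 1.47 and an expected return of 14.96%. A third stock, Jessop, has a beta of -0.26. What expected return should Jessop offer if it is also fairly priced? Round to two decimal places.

3.37%

MRP (SML slope) = (14.96% − 11.41%) / (1.47 − 0.94) = 3.55% / 0.53 = 6.6981%
R_f (intercept) = 11.41% − 0.94 × 6.6981% = 5.1138%
E(R_Jessop) = R_f + β × MRP = 5.1138% + -0.26 × 6.6981% = 3.37%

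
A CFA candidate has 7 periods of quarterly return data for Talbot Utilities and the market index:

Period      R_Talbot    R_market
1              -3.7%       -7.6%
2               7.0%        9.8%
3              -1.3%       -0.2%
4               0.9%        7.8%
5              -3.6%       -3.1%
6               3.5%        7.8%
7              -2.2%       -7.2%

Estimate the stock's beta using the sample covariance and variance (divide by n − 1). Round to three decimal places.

Mean R_i = (-3.7 + 7.0 − 1.3 + 0.9 − 3.6 + 3.5 − 2.2) / 7 = 0.0857%
Mean R_m = (-7.6 + 9.8 − 0.2 + 7.8 − 3.1 + 7.8 − 7.2) / 7 = 1.0429%
Σ(R_i − R̄_i)(R_m − R̄_m) = 157.6743  ⇒  Cov = 157.6743 / 6 = 26.2791
Σ(R_m − R̄_m)² = 329.3571  ⇒  Var(R_m) = 329.3571 / 6 = 54.8929
β = Cov / Var(R_m) = 26.2791 / 54.8929 = 0.4787

0.479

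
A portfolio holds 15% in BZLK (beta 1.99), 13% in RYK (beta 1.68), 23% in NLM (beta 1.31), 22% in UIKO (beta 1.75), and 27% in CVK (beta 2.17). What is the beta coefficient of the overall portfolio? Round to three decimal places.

1.789

β_P = Σ w_i β_i = 0.15×1.99 + 0.13×1.68 + 0.23×1.31 + 0.22×1.75 + 0.27×2.17 = 1.7891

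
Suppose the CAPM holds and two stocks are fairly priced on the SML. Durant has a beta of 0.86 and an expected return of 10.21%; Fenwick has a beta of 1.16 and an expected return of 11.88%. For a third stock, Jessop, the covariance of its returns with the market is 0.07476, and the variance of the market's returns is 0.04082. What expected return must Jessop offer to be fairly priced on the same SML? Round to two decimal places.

MRP = (11.88% − 10.21%) / (1.16 − 0.86) = 5.5667%
R_f = 10.21% − 0.86 × 5.5667% = 5.4226%
β_Jessop = Cov / Var(R_m) = 0.07476 / 0.04082 = 1.8315
E(R_Jessop) = R_f + β × MRP = 5.4226% + 1.8315 × 5.5667% = 15.62%

15.62%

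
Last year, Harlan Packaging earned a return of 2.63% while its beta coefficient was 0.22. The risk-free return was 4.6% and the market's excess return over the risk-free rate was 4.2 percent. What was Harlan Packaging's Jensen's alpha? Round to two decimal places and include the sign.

CAPM benchmark = R_f + β(R_m − R_f) = 4.6% + 0.22 × 4.2% = 5.5240%
α = actual − benchmark = 2.63% − 5.5240% = -2.89%

-2.89%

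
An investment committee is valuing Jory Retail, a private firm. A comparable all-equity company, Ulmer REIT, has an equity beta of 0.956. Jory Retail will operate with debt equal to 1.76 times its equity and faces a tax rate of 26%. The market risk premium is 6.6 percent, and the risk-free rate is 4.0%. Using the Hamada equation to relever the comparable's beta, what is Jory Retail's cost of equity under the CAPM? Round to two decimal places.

18.53%

β_L = β_U × [1 + (1 − t)(D/E)] = 0.956 × [1 + (1 − 0.26) × 1.76]
    = 0.956 × [1 + 0.74 × 1.76] = 0.956 × 2.3024 = 2.2011
E(R) = R_f + β_L × MRP = 4.0% + 2.2011 × 6.6% = 18.53%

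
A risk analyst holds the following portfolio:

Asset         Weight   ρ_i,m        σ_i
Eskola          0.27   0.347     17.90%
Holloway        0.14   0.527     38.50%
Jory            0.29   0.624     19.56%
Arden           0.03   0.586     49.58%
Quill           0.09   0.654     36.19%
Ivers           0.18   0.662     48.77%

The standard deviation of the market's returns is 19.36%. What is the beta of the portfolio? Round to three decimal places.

β_Eskola = 0.347 × 17.90% / 19.36% = 0.3208
β_Holloway = 0.527 × 38.50% / 19.36% = 1.0480
β_Jory = 0.624 × 19.56% / 19.36% = 0.6304
β_Arden = 0.586 × 49.58% / 19.36% = 1.5007
β_Quill = 0.654 × 36.19% / 19.36% = 1.2225
β_Ivers = 0.662 × 48.77% / 19.36% = 1.6677
β_P = Σ w_i β_i = 0.27×0.3208 + 0.14×1.0480 + 0.29×0.6304 + 0.03×1.5007 + 0.09×1.2225 + 0.18×1.6677 = 0.8714

0.871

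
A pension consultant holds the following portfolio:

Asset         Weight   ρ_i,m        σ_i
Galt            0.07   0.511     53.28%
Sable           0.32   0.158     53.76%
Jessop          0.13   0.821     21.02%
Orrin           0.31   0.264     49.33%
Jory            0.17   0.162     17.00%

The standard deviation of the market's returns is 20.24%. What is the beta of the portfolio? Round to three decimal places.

β_Galt = 0.511 × 53.28% / 20.24% = 1.3452
β_Sable = 0.158 × 53.76% / 20.24% = 0.4197
β_Jessop = 0.821 × 21.02% / 20.24% = 0.8526
β_Orrin = 0.264 × 49.33% / 20.24% = 0.6434
β_Jory = 0.162 × 17.00% / 20.24% = 0.1361
β_P = Σ w_i β_i = 0.07×1.3452 + 0.32×0.4197 + 0.13×0.8526 + 0.31×0.6434 + 0.17×0.1361 = 0.5619

0.562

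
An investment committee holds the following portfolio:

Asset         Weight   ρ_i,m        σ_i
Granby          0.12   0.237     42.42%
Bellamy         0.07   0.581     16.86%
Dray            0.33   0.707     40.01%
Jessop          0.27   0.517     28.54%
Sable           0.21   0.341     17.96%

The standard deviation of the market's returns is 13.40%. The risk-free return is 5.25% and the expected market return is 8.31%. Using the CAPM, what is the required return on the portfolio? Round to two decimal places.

β_Granby = 0.237 × 42.42% / 13.40% = 0.7503
β_Bellamy = 0.581 × 16.86% / 13.40% = 0.7310
β_Dray = 0.707 × 40.01% / 13.40% = 2.1110
β_Jessop = 0.517 × 28.54% / 13.40% = 1.1011
β_Sable = 0.341 × 17.96% / 13.40% = 0.4570
β_P = Σ w_i β_i = 0.12×0.7503 + 0.07×0.7310 + 0.33×2.1110 + 0.27×1.1011 + 0.21×0.4570 = 1.2311
MRP = 8.31% − 5.25% = 3.06%
E(R_P) = R_f + β_P × MRP = 5.25% + 1.2311 × 3.06% = 9.02%

9.02%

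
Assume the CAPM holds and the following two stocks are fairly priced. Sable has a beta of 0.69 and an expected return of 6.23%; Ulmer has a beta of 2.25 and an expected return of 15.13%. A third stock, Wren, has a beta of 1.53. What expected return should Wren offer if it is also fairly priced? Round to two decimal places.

11.02%

MRP (SML slope) = (15.13% − 6.23%) / (2.25 − 0.69) = 8.90% / 1.56 = 5.7051%
R_f (intercept) = 6.23% − 0.69 × 5.7051% = 2.2935%
E(R_Wren) = R_f + β × MRP = 2.2935% + 1.53 × 5.7051% = 11.02%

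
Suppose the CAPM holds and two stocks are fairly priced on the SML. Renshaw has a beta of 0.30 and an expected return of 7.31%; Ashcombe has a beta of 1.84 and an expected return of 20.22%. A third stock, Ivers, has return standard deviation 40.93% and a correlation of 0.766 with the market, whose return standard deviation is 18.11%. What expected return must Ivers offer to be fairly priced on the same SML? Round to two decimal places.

MRP = (20.22% − 7.31%) / (1.84 − 0.30) = 8.3831%
R_f = 7.31% − 0.30 × 8.3831% = 4.7951%
β_Ivers = ρ·σ_i/σ_m = 0.766 × 40.93 / 18.11 = 1.7312
E(R_Ivers) = R_f + β × MRP = 4.7951% + 1.7312 × 8.3831% = 19.31%

19.31%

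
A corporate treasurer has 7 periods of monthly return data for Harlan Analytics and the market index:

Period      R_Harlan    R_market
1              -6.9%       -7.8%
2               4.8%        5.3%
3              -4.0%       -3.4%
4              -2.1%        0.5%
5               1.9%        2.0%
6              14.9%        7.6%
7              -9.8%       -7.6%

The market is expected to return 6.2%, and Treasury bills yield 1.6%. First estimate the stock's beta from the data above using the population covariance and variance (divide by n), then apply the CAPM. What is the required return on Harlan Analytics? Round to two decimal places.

Mean R_i = (-6.9 + 4.8 − 4.0 − 2.1 + 1.9 + 14.9 − 9.8) / 7 = -0.1714%
Mean R_m = (-7.8 + 5.3 − 3.4 + 0.5 + 2.0 + 7.6 − 7.6) / 7 = -0.4857%
Σ(R_i − R̄_i)(R_m − R̄_m) = 282.7471  ⇒  Cov = 282.7471 / 7 = 40.3924
Σ(R_m − R̄_m)² = 218.6086  ⇒  Var(R_m) = 218.6086 / 7 = 31.2298
β = Cov / Var(R_m) = 40.3924 / 31.2298 = 1.2934
MRP = 6.2% − 1.6% = 4.60%
E(R) = R_f + β × MRP = 1.6% + 1.2934 × 4.6% = 7.55%

7.55%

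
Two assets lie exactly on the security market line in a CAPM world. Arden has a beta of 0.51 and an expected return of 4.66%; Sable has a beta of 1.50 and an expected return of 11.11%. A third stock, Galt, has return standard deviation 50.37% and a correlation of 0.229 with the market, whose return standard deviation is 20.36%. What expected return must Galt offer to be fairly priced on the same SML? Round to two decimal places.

MRP = (11.11% − 4.66%) / (1.50 − 0.51) = 6.5152%
R_f = 4.66% − 0.51 × 6.5152% = 1.3372%
β_Galt = ρ·σ_i/σ_m = 0.229 × 50.37 / 20.36 = 0.5665
E(R_Galt) = R_f + β × MRP = 1.3372% + 0.5665 × 6.5152% = 5.03%

5.03%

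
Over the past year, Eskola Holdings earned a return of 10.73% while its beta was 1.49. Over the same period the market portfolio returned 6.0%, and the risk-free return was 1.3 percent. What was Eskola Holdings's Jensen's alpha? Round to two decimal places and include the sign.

+2.43%

Market excess return = 6.0% − 1.3% = 4.70%
CAPM benchmark = R_f + β(R_m − R_f) = 1.3% + 1.49 × 4.7% = 8.3030%
α = actual − benchmark = 10.73% − 8.3030% = +2.43%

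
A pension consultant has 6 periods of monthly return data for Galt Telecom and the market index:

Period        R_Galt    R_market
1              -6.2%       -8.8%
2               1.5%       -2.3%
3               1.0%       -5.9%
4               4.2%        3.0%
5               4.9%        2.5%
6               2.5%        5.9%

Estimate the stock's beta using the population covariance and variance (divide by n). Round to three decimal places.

0.568

Mean R_i = (-6.2 + 1.5 + 1.0 + 4.2 + 4.9 + 2.5) / 6 = 1.3167%
Mean R_m = (-8.8 − 2.3 − 5.9 + 3.0 + 2.5 + 5.9) / 6 = -0.9333%
Σ(R_i − R̄_i)(R_m − R̄_m) = 92.1833  ⇒  Cov = 92.1833 / 6 = 15.3639
Σ(R_m − R̄_m)² = 162.3733  ⇒  Var(R_m) = 162.3733 / 6 = 27.0622
β = Cov / Var(R_m) = 15.3639 / 27.0622 = 0.5677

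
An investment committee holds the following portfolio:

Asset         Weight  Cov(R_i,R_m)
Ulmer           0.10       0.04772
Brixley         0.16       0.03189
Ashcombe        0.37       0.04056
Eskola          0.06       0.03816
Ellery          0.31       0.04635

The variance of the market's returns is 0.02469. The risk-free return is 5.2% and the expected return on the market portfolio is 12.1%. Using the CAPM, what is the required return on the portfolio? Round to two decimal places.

β_Ulmer = 0.04772 / 0.02469 = 1.9328
β_Brixley = 0.03189 / 0.02469 = 1.2916
β_Ashcombe = 0.04056 / 0.02469 = 1.6428
β_Eskola = 0.03816 / 0.02469 = 1.5456
β_Ellery = 0.04635 / 0.02469 = 1.8773
β_P = Σ w_i β_i = 0.10×1.9328 + 0.16×1.2916 + 0.37×1.6428 + 0.06×1.5456 + 0.31×1.8773 = 1.6825
MRP = 12.1% − 5.2% = 6.90%
E(R_P) = R_f + β_P × MRP = 5.2% + 1.6825 × 6.9% = 16.81%

16.81%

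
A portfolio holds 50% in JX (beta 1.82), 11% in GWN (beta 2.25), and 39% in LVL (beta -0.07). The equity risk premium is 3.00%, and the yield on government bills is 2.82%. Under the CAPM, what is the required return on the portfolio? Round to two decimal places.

β_P = Σ w_i β_i = 0.50×1.82 + 0.11×2.25 + 0.39×-0.07 = 1.1302
E(R_P) = R_f + β_P × MRP = 2.82% + 1.1302 × 3.00% = 6.21%

6.21%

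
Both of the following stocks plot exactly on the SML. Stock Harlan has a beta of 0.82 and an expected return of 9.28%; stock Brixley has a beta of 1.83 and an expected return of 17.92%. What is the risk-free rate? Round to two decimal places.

Both satisfy E(R) = R_f + β·MRP, so the slope of the SML is
MRP = (17.92% − 9.28%) / (1.83 − 0.82) = 8.64% / 1.01 = 8.5545%
R_f = E(R_Harlan) − β_Harlan·MRP = 9.28% − 0.82 × 8.5545% = 2.2653%

2.27%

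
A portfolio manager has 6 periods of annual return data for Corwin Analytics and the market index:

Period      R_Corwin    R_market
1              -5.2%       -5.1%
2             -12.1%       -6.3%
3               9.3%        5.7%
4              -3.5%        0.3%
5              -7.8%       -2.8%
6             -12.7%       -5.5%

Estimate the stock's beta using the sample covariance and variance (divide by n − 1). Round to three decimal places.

1.649

Mean R_i = (-5.2 − 12.1 + 9.3 − 3.5 − 7.8 − 12.7) / 6 = -5.3333%
Mean R_m = (-5.1 − 6.3 + 5.7 + 0.3 − 2.8 − 5.5) / 6 = -2.2833%
Σ(R_i − R̄_i)(R_m − R̄_m) = 173.3333  ⇒  Cov = 173.3333 / 5 = 34.6667
Σ(R_m − R̄_m)² = 105.0883  ⇒  Var(R_m) = 105.0883 / 5 = 21.0177
β = Cov / Var(R_m) = 34.6667 / 21.0177 = 1.6494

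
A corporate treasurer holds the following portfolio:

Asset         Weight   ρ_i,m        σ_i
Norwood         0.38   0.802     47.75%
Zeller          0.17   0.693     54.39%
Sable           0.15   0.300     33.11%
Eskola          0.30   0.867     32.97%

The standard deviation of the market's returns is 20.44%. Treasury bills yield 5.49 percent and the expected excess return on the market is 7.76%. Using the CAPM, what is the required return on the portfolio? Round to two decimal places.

β_Norwood = 0.802 × 47.75% / 20.44% = 1.8736
β_Zeller = 0.693 × 54.39% / 20.44% = 1.8440
β_Sable = 0.300 × 33.11% / 20.44% = 0.4860
β_Eskola = 0.867 × 32.97% / 20.44% = 1.3985
β_P = Σ w_i β_i = 0.38×1.8736 + 0.17×1.8440 + 0.15×0.4860 + 0.30×1.3985 = 1.5179
E(R_P) = R_f + β_P × MRP = 5.49% + 1.5179 × 7.76% = 17.27%

17.27%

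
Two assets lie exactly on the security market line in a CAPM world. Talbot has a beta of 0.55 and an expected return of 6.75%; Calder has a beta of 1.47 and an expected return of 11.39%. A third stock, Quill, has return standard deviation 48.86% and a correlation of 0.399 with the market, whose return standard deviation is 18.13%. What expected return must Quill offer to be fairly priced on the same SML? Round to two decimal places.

MRP = (11.39% − 6.75%) / (1.47 − 0.55) = 5.0435%
R_f = 6.75% − 0.55 × 5.0435% = 3.9761%
β_Quill = ρ·σ_i/σ_m = 0.399 × 48.86 / 18.13 = 1.0753
E(R_Quill) = R_f + β × MRP = 3.9761% + 1.0753 × 5.0435% = 9.40%

9.40%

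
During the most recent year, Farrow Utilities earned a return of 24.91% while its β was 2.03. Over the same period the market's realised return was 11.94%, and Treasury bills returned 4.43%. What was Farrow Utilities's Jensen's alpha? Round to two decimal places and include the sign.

+5.23%

Market excess return = 11.94% − 4.43% = 7.51%
CAPM benchmark = R_f + β(R_m − R_f) = 4.43% + 2.03 × 7.51% = 19.6753%
α = actual − benchmark = 24.91% − 19.6753% = +5.23%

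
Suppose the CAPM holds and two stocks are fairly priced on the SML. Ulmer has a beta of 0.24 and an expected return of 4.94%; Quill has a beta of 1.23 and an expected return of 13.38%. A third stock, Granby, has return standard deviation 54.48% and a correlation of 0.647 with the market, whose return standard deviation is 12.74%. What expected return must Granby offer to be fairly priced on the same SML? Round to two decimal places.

26.48%

MRP = (13.38% − 4.94%) / (1.23 − 0.24) = 8.5253%
R_f = 4.94% − 0.24 × 8.5253% = 2.8939%
β_Granby = ρ·σ_i/σ_m = 0.647 × 54.48 / 12.74 = 2.7668
E(R_Granby) = R_f + β × MRP = 2.8939% + 2.7668 × 8.5253% = 26.48%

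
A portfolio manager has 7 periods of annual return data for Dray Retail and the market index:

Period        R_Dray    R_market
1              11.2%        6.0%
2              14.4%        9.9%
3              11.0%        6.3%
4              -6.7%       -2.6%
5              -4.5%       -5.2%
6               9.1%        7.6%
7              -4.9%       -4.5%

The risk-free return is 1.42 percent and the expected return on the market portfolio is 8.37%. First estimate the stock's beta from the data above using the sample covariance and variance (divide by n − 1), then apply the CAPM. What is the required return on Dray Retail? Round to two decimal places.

11.11%

Mean R_i = (11.2 + 14.4 + 11.0 − 6.7 − 4.5 + 9.1 − 4.9) / 7 = 4.2286%
Mean R_m = (6.0 + 9.9 + 6.3 − 2.6 − 5.2 + 7.6 − 4.5) / 7 = 2.5000%
Σ(R_i − R̄_i)(R_m − R̄_m) = 337.0900  ⇒  Cov = 337.0900 / 6 = 56.1817
Σ(R_m − R̄_m)² = 241.7600  ⇒  Var(R_m) = 241.7600 / 6 = 40.2933
β = Cov / Var(R_m) = 56.1817 / 40.2933 = 1.3943
MRP = 8.37% − 1.42% = 6.95%
E(R) = R_f + β × MRP = 1.42% + 1.3943 × 6.95% = 11.11%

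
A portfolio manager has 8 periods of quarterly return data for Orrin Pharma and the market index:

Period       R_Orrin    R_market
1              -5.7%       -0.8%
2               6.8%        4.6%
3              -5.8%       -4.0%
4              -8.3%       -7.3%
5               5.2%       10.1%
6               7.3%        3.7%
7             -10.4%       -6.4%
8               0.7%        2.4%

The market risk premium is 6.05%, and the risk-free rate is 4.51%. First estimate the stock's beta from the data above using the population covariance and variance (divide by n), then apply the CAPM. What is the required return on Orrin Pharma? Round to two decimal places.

Mean R_i = (-5.7 + 6.8 − 5.8 − 8.3 + 5.2 + 7.3 − 10.4 + 0.7) / 8 = -1.2750%
Mean R_m = (-0.8 + 4.6 − 4.0 − 7.3 + 10.1 + 3.7 − 6.4 + 2.4) / 8 = 0.2875%
Σ(R_i − R̄_i)(R_m − R̄_m) = 270.3325  ⇒  Cov = 270.3325 / 8 = 33.7916
Σ(R_m − R̄_m)² = 252.8488  ⇒  Var(R_m) = 252.8488 / 8 = 31.6061
β = Cov / Var(R_m) = 33.7916 / 31.6061 = 1.0691
E(R) = R_f + β × MRP = 4.51% + 1.0691 × 6.05% = 10.98%

10.98%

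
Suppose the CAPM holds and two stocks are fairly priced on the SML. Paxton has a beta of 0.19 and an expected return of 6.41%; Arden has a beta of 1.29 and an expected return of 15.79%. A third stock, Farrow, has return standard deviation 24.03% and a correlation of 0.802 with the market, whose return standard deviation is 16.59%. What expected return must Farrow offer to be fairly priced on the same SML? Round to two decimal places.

14.70%

MRP = (15.79% − 6.41%) / (1.29 − 0.19) = 8.5273%
R_f = 6.41% − 0.19 × 8.5273% = 4.7898%
β_Farrow = ρ·σ_i/σ_m = 0.802 × 24.03 / 16.59 = 1.1617
E(R_Farrow) = R_f + β × MRP = 4.7898% + 1.1617 × 8.5273% = 14.70%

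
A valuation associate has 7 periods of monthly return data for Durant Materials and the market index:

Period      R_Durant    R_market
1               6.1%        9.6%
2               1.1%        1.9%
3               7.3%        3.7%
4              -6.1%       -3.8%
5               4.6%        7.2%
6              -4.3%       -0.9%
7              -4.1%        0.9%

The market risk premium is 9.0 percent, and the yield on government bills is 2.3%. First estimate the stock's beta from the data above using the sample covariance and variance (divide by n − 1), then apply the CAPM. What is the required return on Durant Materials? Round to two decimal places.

11.58%

Mean R_i = (6.1 + 1.1 + 7.3 − 6.1 + 4.6 − 4.3 − 4.1) / 7 = 0.6571%
Mean R_m = (9.6 + 1.9 + 3.7 − 3.8 + 7.2 − 0.9 + 0.9) / 7 = 2.6571%
Σ(R_i − R̄_i)(R_m − R̄_m) = 131.9171  ⇒  Cov = 131.9171 / 6 = 21.9862
Σ(R_m − R̄_m)² = 127.9371  ⇒  Var(R_m) = 127.9371 / 6 = 21.3229
β = Cov / Var(R_m) = 21.9862 / 21.3229 = 1.0311
E(R) = R_f + β × MRP = 2.3% + 1.0311 × 9.0% = 11.58%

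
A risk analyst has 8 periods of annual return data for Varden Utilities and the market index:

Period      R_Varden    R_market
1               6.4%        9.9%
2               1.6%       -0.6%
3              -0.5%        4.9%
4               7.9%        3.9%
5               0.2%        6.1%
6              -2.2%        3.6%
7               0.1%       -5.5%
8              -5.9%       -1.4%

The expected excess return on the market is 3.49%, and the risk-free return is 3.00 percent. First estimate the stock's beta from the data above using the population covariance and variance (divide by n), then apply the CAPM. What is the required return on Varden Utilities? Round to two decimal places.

4.52%

Mean R_i = (6.4 + 1.6 − 0.5 + 7.9 + 0.2 − 2.2 + 0.1 − 5.9) / 8 = 0.9500%
Mean R_m = (9.9 − 0.6 + 4.9 + 3.9 + 6.1 + 3.6 − 5.5 − 1.4) / 8 = 2.6125%
Σ(R_i − R̄_i)(R_m − R̄_m) = 71.9150  ⇒  Cov = 71.9150 / 8 = 8.9894
Σ(R_m − R̄_m)² = 165.3688  ⇒  Var(R_m) = 165.3688 / 8 = 20.6711
β = Cov / Var(R_m) = 8.9894 / 20.6711 = 0.4349
E(R) = R_f + β × MRP = 3.00% + 0.4349 × 3.49% = 4.52%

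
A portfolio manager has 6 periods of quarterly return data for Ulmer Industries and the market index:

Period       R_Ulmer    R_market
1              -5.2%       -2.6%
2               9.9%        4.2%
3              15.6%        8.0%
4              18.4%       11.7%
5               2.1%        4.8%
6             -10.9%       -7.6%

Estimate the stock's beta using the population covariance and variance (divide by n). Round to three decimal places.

Mean R_i = (-5.2 + 9.9 + 15.6 + 18.4 + 2.1 − 10.9) / 6 = 4.9833%
Mean R_m = (-2.6 + 4.2 + 8.0 + 11.7 + 4.8 − 7.6) / 6 = 3.0833%
Σ(R_i − R̄_i)(R_m − R̄_m) = 395.9083  ⇒  Cov = 395.9083 / 6 = 65.9847
Σ(R_m − R̄_m)² = 249.0483  ⇒  Var(R_m) = 249.0483 / 6 = 41.5081
β = Cov / Var(R_m) = 65.9847 / 41.5081 = 1.5897

1.590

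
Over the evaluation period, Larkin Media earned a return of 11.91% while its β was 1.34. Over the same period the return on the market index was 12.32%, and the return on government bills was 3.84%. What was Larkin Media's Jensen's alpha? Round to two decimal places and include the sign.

Market excess return = 12.32% − 3.84% = 8.48%
CAPM benchmark = R_f + β(R_m − R_f) = 3.84% + 1.34 × 8.48% = 15.2032%
α = actual − benchmark = 11.91% − 15.2032% = -3.29%

-3.29%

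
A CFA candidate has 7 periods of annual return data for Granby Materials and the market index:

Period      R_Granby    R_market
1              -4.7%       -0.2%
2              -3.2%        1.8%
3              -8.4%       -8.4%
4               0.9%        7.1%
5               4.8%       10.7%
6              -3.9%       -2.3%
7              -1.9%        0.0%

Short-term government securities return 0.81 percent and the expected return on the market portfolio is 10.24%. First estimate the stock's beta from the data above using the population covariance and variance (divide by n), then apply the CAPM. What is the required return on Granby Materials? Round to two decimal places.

6.99%

Mean R_i = (-4.7 − 3.2 − 8.4 + 0.9 + 4.8 − 3.9 − 1.9) / 7 = -2.3429%
Mean R_m = (-0.2 + 1.8 − 8.4 + 7.1 + 10.7 − 2.3 + 0.0) / 7 = 1.2429%
Σ(R_i − R̄_i)(R_m − R̄_m) = 152.8429  ⇒  Cov = 152.8429 / 7 = 21.8347
Σ(R_m − R̄_m)² = 233.2171  ⇒  Var(R_m) = 233.2171 / 7 = 33.3167
β = Cov / Var(R_m) = 21.8347 / 33.3167 = 0.6554
MRP = 10.24% − 0.81% = 9.43%
E(R) = R_f + β × MRP = 0.81% + 0.6554 × 9.43% = 6.99%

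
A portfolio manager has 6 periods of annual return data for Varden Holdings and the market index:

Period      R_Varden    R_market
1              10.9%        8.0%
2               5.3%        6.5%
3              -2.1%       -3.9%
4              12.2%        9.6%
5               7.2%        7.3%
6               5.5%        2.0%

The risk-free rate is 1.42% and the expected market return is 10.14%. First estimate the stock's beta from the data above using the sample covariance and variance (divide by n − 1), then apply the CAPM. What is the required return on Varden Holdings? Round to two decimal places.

Mean R_i = (10.9 + 5.3 − 2.1 + 12.2 + 7.2 + 5.5) / 6 = 6.5000%
Mean R_m = (8.0 + 6.5 − 3.9 + 9.6 + 7.3 + 2.0) / 6 = 4.9167%
Σ(R_i − R̄_i)(R_m − R̄_m) = 118.7700  ⇒  Cov = 118.7700 / 5 = 23.7540
Σ(R_m − R̄_m)² = 125.8683  ⇒  Var(R_m) = 125.8683 / 5 = 25.1737
β = Cov / Var(R_m) = 23.7540 / 25.1737 = 0.9436
MRP = 10.14% − 1.42% = 8.72%
E(R) = R_f + β × MRP = 1.42% + 0.9436 × 8.72% = 9.65%

9.65%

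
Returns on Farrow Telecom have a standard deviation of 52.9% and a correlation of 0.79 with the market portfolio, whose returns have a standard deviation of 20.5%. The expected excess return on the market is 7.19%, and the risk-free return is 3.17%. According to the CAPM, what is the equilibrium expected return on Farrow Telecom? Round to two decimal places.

β = ρ × σ_i / σ_m = 0.79 × 52.9% / 20.5% = 2.0386
E(R) = 3.17% + 2.0386 × 7.19% = 17.83%

17.83%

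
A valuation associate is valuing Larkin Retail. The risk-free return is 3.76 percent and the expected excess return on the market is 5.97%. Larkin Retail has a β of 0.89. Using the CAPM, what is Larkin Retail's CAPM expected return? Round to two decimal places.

9.07%

E(R) = R_f + β × MRP = 3.76% + 0.89 × 5.97% = 9.07%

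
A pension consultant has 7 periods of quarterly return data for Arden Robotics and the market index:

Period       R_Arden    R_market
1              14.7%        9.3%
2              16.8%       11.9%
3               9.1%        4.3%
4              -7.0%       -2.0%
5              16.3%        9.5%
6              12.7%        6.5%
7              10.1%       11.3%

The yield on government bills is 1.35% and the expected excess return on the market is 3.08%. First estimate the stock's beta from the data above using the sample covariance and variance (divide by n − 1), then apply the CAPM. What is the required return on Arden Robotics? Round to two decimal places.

Mean R_i = (14.7 + 16.8 + 9.1 − 7.0 + 16.3 + 12.7 + 10.1) / 7 = 10.3857%
Mean R_m = (9.3 + 11.9 + 4.3 − 2.0 + 9.5 + 6.5 + 11.3) / 7 = 7.2571%
Σ(R_i − R̄_i)(R_m − R̄_m) = 213.6957  ⇒  Cov = 213.6957 / 6 = 35.6160
Σ(R_m − R̄_m)² = 142.1171  ⇒  Var(R_m) = 142.1171 / 6 = 23.6862
β = Cov / Var(R_m) = 35.6160 / 23.6862 = 1.5037
E(R) = R_f + β × MRP = 1.35% + 1.5037 × 3.08% = 5.98%

5.98%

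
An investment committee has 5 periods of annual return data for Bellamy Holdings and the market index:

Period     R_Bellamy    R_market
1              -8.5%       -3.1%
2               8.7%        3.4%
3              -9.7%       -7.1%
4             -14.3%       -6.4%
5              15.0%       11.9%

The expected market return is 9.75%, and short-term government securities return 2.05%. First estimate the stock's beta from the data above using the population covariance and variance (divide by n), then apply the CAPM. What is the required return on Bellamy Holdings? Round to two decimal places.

13.96%

Mean R_i = (-8.5 + 8.7 − 9.7 − 14.3 + 15.0) / 5 = -1.7600%
Mean R_m = (-3.1 + 3.4 − 7.1 − 6.4 + 11.9) / 5 = -0.2600%
Σ(R_i − R̄_i)(R_m − R̄_m) = 392.5320  ⇒  Cov = 392.5320 / 5 = 78.5064
Σ(R_m − R̄_m)² = 253.8120  ⇒  Var(R_m) = 253.8120 / 5 = 50.7624
β = Cov / Var(R_m) = 78.5064 / 50.7624 = 1.5465
MRP = 9.75% − 2.05% = 7.70%
E(R) = R_f + β × MRP = 2.05% + 1.5465 × 7.70% = 13.96%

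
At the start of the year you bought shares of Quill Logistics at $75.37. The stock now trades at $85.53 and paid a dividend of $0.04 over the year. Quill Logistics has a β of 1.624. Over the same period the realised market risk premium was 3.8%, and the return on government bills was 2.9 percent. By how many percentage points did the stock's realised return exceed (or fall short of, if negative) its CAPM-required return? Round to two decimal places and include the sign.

+4.46%

Realised HPR = (P1 + D1 − P0) / P0 = (85.53 + 0.04 − 75.37) / 75.37 = 10.20 / 75.37 = 13.5332%
CAPM required = R_f + β·MRP = 2.9% + 1.624 × 3.8% = 9.0712%
α = realised − required = 13.5332% − 9.0712% = +4.46%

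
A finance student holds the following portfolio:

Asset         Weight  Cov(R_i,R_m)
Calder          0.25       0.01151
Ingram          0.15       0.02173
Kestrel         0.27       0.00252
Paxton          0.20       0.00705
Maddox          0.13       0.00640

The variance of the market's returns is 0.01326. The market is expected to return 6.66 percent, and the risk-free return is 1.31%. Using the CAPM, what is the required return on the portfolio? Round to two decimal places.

β_Calder = 0.01151 / 0.01326 = 0.8680
β_Ingram = 0.02173 / 0.01326 = 1.6388
β_Kestrel = 0.00252 / 0.01326 = 0.1900
β_Paxton = 0.00705 / 0.01326 = 0.5317
β_Maddox = 0.00640 / 0.01326 = 0.4827
β_P = Σ w_i β_i = 0.25×0.8680 + 0.15×1.6388 + 0.27×0.1900 + 0.20×0.5317 + 0.13×0.4827 = 0.6832
MRP = 6.66% − 1.31% = 5.35%
E(R_P) = R_f + β_P × MRP = 1.31% + 0.6832 × 5.35% = 4.97%

4.97%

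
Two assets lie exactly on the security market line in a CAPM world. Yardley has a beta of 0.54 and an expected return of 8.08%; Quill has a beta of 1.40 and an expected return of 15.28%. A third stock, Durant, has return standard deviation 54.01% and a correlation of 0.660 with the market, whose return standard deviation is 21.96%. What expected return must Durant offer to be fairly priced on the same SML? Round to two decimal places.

17.15%

MRP = (15.28% − 8.08%) / (1.40 − 0.54) = 8.3721%
R_f = 8.08% − 0.54 × 8.3721% = 3.5591%
β_Durant = ρ·σ_i/σ_m = 0.660 × 54.01 / 21.96 = 1.6233
E(R_Durant) = R_f + β × MRP = 3.5591% + 1.6233 × 8.3721% = 17.15%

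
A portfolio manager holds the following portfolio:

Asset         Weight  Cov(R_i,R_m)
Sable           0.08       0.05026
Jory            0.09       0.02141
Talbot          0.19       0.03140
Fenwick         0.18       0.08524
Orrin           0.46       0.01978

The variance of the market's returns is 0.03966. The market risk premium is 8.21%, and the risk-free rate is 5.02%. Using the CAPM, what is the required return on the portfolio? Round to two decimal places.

12.55%

β_Sable = 0.05026 / 0.03966 = 1.2673
β_Jory = 0.02141 / 0.03966 = 0.5398
β_Talbot = 0.03140 / 0.03966 = 0.7917
β_Fenwick = 0.08524 / 0.03966 = 2.1493
β_Orrin = 0.01978 / 0.03966 = 0.4987
β_P = Σ w_i β_i = 0.08×1.2673 + 0.09×0.5398 + 0.19×0.7917 + 0.18×2.1493 + 0.46×0.4987 = 0.9167
E(R_P) = R_f + β_P × MRP = 5.02% + 0.9167 × 8.21% = 12.55%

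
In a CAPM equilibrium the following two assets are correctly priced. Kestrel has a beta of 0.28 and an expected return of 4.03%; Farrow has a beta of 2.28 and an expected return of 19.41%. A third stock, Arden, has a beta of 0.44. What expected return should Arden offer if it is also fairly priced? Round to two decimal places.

5.26%

MRP (SML slope) = (19.41% − 4.03%) / (2.28 − 0.28) = 15.38% / 2.00 = 7.6900%
R_f (intercept) = 4.03% − 0.28 × 7.6900% = 1.8768%
E(R_Arden) = R_f + β × MRP = 1.8768% + 0.44 × 7.6900% = 5.26%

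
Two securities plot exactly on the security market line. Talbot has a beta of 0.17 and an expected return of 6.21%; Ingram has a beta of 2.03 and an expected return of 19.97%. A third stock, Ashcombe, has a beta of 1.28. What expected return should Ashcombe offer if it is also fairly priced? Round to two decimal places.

14.42%

MRP (SML slope) = (19.97% − 6.21%) / (2.03 − 0.17) = 13.76% / 1.86 = 7.3978%
R_f (intercept) = 6.21% − 0.17 × 7.3978% = 4.9524%
E(R_Ashcombe) = R_f + β × MRP = 4.9524% + 1.28 × 7.3978% = 14.42%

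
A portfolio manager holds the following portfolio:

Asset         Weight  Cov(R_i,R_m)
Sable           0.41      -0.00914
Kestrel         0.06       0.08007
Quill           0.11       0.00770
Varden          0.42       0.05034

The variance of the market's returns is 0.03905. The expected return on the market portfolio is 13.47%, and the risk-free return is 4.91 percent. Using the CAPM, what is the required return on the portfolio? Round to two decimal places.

9.96%

β_Sable = -0.00914 / 0.03905 = -0.2341
β_Kestrel = 0.08007 / 0.03905 = 2.0504
β_Quill = 0.00770 / 0.03905 = 0.1972
β_Varden = 0.05034 / 0.03905 = 1.2891
β_P = Σ w_i β_i = 0.41×-0.2341 + 0.06×2.0504 + 0.11×0.1972 + 0.42×1.2891 = 0.5902
MRP = 13.47% − 4.91% = 8.56%
E(R_P) = R_f + β_P × MRP = 4.91% + 0.5902 × 8.56% = 9.96%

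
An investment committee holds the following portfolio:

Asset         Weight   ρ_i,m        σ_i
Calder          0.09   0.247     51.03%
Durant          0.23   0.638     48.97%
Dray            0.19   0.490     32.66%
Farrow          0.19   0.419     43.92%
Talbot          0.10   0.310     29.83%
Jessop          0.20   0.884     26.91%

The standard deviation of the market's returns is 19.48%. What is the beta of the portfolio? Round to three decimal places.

1.054

β_Calder = 0.247 × 51.03% / 19.48% = 0.6470
β_Durant = 0.638 × 48.97% / 19.48% = 1.6038
β_Dray = 0.490 × 32.66% / 19.48% = 0.8215
β_Farrow = 0.419 × 43.92% / 19.48% = 0.9447
β_Talbot = 0.310 × 29.83% / 19.48% = 0.4747
β_Jessop = 0.884 × 26.91% / 19.48% = 1.2212
β_P = Σ w_i β_i = 0.09×0.6470 + 0.23×1.6038 + 0.19×0.8215 + 0.19×0.9447 + 0.10×0.4747 + 0.20×1.2212 = 1.0544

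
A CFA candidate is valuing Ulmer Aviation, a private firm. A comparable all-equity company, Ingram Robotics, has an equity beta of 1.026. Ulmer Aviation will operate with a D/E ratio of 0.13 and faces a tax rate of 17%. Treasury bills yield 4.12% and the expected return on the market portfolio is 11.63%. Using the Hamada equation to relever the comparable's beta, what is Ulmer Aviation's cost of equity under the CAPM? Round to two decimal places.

12.66%

β_L = β_U × [1 + (1 − t)(D/E)] = 1.026 × [1 + (1 − 0.17) × 0.13]
    = 1.026 × [1 + 0.83 × 0.13] = 1.026 × 1.1079 = 1.1367
MRP = 11.63% − 4.12% = 7.51%
E(R) = R_f + β_L × MRP = 4.12% + 1.1367 × 7.51% = 12.66%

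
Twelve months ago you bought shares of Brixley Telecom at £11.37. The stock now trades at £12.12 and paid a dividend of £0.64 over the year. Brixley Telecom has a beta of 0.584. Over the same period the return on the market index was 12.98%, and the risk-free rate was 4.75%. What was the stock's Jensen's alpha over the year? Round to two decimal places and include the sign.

Realised HPR = (P1 + D1 − P0) / P0 = (12.12 + 0.64 − 11.37) / 11.37 = 1.39 / 11.37 = 12.2252%
MRP = 12.98% − 4.75% = 8.23%
CAPM required = R_f + β·MRP = 4.75% + 0.584 × 8.23% = 9.55632%
α = realised − required = 12.2252% − 9.55632% = +2.67%

+2.67%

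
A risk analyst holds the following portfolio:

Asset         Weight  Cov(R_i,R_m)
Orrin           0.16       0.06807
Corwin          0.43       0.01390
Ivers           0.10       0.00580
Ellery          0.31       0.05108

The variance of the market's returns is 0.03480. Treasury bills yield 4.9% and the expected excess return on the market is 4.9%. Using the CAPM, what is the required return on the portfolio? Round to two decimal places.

β_Orrin = 0.06807 / 0.03480 = 1.9560
β_Corwin = 0.01390 / 0.03480 = 0.3994
β_Ivers = 0.00580 / 0.03480 = 0.1667
β_Ellery = 0.05108 / 0.03480 = 1.4678
β_P = Σ w_i β_i = 0.16×1.9560 + 0.43×0.3994 + 0.10×0.1667 + 0.31×1.4678 = 0.9564
E(R_P) = R_f + β_P × MRP = 4.9% + 0.9564 × 4.9% = 9.59%

9.59%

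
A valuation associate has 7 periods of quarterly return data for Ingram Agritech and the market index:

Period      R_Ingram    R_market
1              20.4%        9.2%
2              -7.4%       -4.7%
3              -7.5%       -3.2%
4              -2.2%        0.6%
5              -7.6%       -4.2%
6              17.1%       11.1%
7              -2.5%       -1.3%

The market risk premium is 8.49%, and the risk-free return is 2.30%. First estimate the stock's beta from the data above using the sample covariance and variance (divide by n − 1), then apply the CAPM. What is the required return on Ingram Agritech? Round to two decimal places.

17.78%

Mean R_i = (20.4 − 7.4 − 7.5 − 2.2 − 7.6 + 17.1 − 2.5) / 7 = 1.4714%
Mean R_m = (9.2 − 4.7 − 3.2 + 0.6 − 4.2 + 11.1 − 1.3) / 7 = 1.0714%
Σ(R_i − R̄_i)(R_m − R̄_m) = 459.0843  ⇒  Cov = 459.0843 / 6 = 76.5141
Σ(R_m − R̄_m)² = 251.8343  ⇒  Var(R_m) = 251.8343 / 6 = 41.9724
β = Cov / Var(R_m) = 76.5141 / 41.9724 = 1.8230
E(R) = R_f + β × MRP = 2.30% + 1.8230 × 8.49% = 17.78%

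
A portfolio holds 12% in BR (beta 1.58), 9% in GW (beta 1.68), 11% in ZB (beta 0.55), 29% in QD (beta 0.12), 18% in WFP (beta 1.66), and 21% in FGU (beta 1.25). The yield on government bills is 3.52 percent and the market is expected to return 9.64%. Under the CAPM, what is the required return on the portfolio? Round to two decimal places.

9.62%

β_P = Σ w_i β_i = 0.12×1.58 + 0.09×1.68 + 0.11×0.55 + 0.29×0.12 + 0.18×1.66 + 0.21×1.25 = 0.9974
MRP = 9.64% − 3.52% = 6.12%
E(R_P) = R_f + β_P × MRP = 3.52% + 0.9974 × 6.12% = 9.62%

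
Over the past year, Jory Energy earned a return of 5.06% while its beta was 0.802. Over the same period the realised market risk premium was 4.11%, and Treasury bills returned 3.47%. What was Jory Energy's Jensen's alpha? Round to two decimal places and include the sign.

-1.71%

CAPM benchmark = R_f + β(R_m − R_f) = 3.47% + 0.802 × 4.11% = 6.76622%
α = actual − benchmark = 5.06% − 6.76622% = -1.71%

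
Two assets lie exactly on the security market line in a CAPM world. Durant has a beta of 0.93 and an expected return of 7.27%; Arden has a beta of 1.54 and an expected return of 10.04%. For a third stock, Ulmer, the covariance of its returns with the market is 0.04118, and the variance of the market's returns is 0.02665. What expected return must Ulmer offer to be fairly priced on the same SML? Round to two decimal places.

MRP = (10.04% − 7.27%) / (1.54 − 0.93) = 4.5410%
R_f = 7.27% − 0.93 × 4.5410% = 3.0469%
β_Ulmer = Cov / Var(R_m) = 0.04118 / 0.02665 = 1.5452
E(R_Ulmer) = R_f + β × MRP = 3.0469% + 1.5452 × 4.5410% = 10.06%

10.06%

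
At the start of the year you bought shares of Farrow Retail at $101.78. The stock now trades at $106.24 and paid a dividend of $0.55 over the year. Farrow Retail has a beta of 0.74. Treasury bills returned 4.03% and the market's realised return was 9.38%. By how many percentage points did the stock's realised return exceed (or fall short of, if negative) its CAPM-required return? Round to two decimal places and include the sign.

Realised HPR = (P1 + D1 − P0) / P0 = (106.24 + 0.55 − 101.78) / 101.78 = 5.01 / 101.78 = 4.9224%
MRP = 9.38% − 4.03% = 5.35%
CAPM required = R_f + β·MRP = 4.03% + 0.74 × 5.35% = 7.9890%
α = realised − required = 4.9224% − 7.9890% = -3.07%

-3.07%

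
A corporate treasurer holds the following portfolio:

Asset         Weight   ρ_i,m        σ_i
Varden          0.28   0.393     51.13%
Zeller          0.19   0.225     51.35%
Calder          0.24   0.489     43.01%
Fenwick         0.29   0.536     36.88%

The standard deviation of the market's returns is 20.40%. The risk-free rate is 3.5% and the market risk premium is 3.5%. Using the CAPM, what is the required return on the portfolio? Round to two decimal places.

β_Varden = 0.393 × 51.13% / 20.40% = 0.9850
β_Zeller = 0.225 × 51.35% / 20.40% = 0.5664
β_Calder = 0.489 × 43.01% / 20.40% = 1.0310
β_Fenwick = 0.536 × 36.88% / 20.40% = 0.9690
β_P = Σ w_i β_i = 0.28×0.9850 + 0.19×0.5664 + 0.24×1.0310 + 0.29×0.9690 = 0.9119
E(R_P) = R_f + β_P × MRP = 3.5% + 0.9119 × 3.5% = 6.69%

6.69%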